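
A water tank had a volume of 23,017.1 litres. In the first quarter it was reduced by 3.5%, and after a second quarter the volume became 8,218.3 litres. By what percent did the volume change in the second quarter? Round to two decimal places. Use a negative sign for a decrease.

After the first quarter: 23,017.1 × 0.965 = 22211.5015.
Second-quarter multiplier: 8,218.3 ÷ 22211.5015 ≈ 0.370002.
That is a change of -63.00%.

-63.00%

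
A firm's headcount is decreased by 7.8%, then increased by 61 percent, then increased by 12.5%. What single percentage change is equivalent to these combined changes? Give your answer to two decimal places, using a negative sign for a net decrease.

67.00%

A 7.8% decrease multiplies by 0.922.
Then a 61% increase: 0.922 × 1.61 = 1.48442.
Then a 12.5% increase: 1.48442 × 1.125 = 1.6699725.
Overall factor 1.6699725, i.e. 67.00%.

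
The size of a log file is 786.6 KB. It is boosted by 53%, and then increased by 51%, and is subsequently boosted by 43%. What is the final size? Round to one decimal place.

53% increase: 786.6 × 1.53 = 1203.498.
51% increase: 1203.498 × 1.51 = 1817.28198.
43% increase: 1817.28198 × 1.43 = 2598.7132314 ≈ 2598.7.

2598.7 KB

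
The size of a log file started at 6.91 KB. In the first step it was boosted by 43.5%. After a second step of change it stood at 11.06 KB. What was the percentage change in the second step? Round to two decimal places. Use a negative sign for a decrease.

11.54%

After the first step: 6.91 × 1.435 = 9.91585.
Second-step multiplier: 11.06 ÷ 9.91585 ≈ 1.115386.
That is a change of 11.54%.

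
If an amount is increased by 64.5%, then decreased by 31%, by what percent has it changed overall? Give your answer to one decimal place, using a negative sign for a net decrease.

A 64.5% increase multiplies by 1.645.
Then a 31% decrease: 1.645 × 0.69 = 1.13505.
Overall factor 1.13505, i.e. 13.5%.

13.5%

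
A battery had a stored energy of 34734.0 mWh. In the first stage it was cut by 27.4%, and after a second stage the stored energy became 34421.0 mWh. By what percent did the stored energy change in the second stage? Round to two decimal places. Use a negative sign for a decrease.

36.50%

After the first stage: 34734.0 × 0.726 = 25216.884.
Second-stage multiplier: 34421.0 ÷ 25216.884 ≈ 1.364998.
That is a change of 36.50%.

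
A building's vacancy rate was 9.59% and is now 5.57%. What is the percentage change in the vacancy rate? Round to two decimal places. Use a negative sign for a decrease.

The change is 5.57 − 9.59 = -4.02 percentage points.
Relative to the original 9.59%, that is -4.02 ÷ 9.59 ≈ -41.92%.

-41.92%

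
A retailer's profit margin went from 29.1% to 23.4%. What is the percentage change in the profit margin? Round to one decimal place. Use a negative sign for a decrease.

-19.6%

The change is 23.4 − 29.1 = -5.7 percentage points.
Relative to the original 29.1%, that is -5.7 ÷ 29.1 ≈ -19.6%.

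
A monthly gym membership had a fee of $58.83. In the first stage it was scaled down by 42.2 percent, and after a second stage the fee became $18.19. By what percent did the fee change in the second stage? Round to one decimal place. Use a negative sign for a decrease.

-46.5%

After the first stage: $58.83 × 0.578 = $34.00374.
Second-stage multiplier: $18.19 ÷ $34.00374 ≈ 0.53494.
That is a change of -46.5%.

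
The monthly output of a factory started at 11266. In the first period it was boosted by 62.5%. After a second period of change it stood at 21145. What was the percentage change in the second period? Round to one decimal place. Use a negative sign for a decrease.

15.5%

After the first period: 11266 × 1.625 = 18307.25.
Second-period multiplier: 21145 ÷ 18307.25 ≈ 1.15501.
That is a change of 15.5%.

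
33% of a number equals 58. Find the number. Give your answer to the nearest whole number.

176

58 ÷ 0.33 ≈ 176.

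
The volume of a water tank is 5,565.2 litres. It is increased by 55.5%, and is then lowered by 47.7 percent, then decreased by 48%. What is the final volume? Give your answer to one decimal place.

Each change multiplies by a factor: 1.555 × 0.523 × 0.52 = 0.4228978.
5,565.2 × 0.4228978 = 2353.51083656 ≈ 2,353.5.

2,353.5 litres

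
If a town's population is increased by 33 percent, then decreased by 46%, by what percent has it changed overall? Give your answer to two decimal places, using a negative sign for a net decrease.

The combined multiplier is 1.33 × 0.54 = 0.7182.
That corresponds to a decrease of 28.18%.

-28.18%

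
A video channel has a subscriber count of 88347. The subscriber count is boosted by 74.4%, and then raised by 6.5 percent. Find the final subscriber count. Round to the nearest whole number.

164092

Each change multiplies by a factor: 1.744 × 1.065 = 1.85736.
88347 × 1.85736 = 164092.18392 ≈ 164092.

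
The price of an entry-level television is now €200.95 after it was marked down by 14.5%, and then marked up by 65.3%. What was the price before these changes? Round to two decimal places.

Undoing the 65.3% increase: €200.95 ÷ 1.653 ≈ €121.566848.
Undoing the 14.5% decrease: €121.566848 ÷ 0.855 ≈ €142.18.

€142.18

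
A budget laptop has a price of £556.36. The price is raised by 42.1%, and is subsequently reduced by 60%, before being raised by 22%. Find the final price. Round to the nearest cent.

£385.81

Each change multiplies by a factor: 1.421 × 0.4 × 1.22 = 0.693448.
£556.36 × 0.693448 = £385.80672928 ≈ £385.81.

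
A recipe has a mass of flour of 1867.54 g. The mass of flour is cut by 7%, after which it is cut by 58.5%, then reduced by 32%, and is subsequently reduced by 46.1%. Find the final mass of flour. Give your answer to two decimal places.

After the 7% decrease: 1867.54 × 0.93 = 1736.8122.
58.5% decrease: 1736.8122 × 0.415 = 720.777063.
After the 32% decrease: 720.777063 × 0.68 = 490.12840284.
Apply the 46.1% decrease: 490.12840284 × 0.539 = 264.17920913076 ≈ 264.18.

264.18 g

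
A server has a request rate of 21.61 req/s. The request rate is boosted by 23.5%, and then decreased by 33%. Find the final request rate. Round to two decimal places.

Each change multiplies by a factor: 1.235 × 0.67 = 0.82745.
21.61 × 0.82745 = 17.8811945 ≈ 17.88.

17.88 req/s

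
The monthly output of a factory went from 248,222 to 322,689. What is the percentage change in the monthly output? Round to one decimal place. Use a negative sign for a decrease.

Change: 322,689 − 248,222 = 74,467.
Relative to the original: 74,467 ÷ 248,222 ≈ 30.0%.

30.0%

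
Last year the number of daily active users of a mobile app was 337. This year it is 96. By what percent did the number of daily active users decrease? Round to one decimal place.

Change: 96 − 337 = -241.
Relative to the original: -241 ÷ 337 ≈ -71.5%.
So the number of daily active users decreased by 71.5%.

71.5%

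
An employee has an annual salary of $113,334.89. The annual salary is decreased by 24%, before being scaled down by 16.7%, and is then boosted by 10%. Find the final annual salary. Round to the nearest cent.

$78,925.06

24% decrease: $113,334.89 × 0.76 = $86134.5164.
16.7% decrease: $86134.5164 × 0.833 = $71750.0521612.
10% increase: $71750.0521612 × 1.1 = $78925.05737732 ≈ $78,925.06.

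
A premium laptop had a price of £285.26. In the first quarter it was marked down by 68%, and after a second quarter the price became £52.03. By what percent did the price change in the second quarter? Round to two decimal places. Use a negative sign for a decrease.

After the first quarter: £285.26 × 0.32 = £91.2832.
Second-quarter multiplier: £52.03 ÷ £91.2832 ≈ 0.569984.
That is a change of -43.00%.

-43.00%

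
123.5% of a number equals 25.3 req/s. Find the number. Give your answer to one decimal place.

25.3 req/s ÷ 1.235 ≈ 20.5 req/s.

20.5 req/s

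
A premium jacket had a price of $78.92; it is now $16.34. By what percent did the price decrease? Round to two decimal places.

Change: $16.34 − $78.92 = -$62.58.
Relative to the original: -$62.58 ÷ $78.92 ≈ -79.30%.
So the price decreased by 79.30%.

79.30%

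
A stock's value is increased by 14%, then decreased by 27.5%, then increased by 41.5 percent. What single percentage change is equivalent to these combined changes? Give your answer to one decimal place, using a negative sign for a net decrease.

16.9%

A 14% increase multiplies by 1.14.
Then a 27.5% decrease: 1.14 × 0.725 = 0.8265.
Then a 41.5% increase: 0.8265 × 1.415 = 1.1694975.
Overall factor 1.1694975, i.e. 16.9%.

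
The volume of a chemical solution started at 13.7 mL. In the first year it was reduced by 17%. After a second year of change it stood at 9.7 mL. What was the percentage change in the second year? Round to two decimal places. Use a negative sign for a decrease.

After the first year: 13.7 × 0.83 = 11.371.
Second-year multiplier: 9.7 ÷ 11.371 ≈ 0.853047.
That is a change of -14.70%.

-14.70%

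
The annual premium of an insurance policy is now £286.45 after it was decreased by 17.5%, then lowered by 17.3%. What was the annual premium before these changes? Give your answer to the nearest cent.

£419.85

The overall multiplier applied was 0.825 × 0.827 = 0.682275.
So the original annual premium was £286.45 ÷ 0.682275 ≈ £419.85.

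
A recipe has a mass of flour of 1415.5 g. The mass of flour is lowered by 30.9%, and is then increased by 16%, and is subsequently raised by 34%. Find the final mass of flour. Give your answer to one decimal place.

Apply the 30.9% decrease: 1415.5 × 0.691 = 978.1105.
Apply the 16% increase: 978.1105 × 1.16 = 1134.60818.
34% increase: 1134.60818 × 1.34 = 1520.3749612 ≈ 1520.4.

1520.4 g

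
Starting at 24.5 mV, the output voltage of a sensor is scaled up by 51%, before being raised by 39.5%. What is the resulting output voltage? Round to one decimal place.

51.6 mV

Each change multiplies by a factor: 1.51 × 1.395 = 2.10645.
24.5 × 2.10645 = 51.608025 ≈ 51.6.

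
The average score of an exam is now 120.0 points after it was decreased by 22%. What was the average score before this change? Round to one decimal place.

153.8 points

The overall multiplier applied was 0.78.
So the original average score was 120.0 ÷ 0.78 ≈ 153.8 points.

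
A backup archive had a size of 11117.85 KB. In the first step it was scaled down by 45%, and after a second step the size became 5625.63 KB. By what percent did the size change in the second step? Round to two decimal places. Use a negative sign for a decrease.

After the first step: 11117.85 × 0.55 = 6114.8175.
Second-step multiplier: 5625.63 ÷ 6114.8175 ≈ 0.92.
That is a change of -8.00%.

-8.00%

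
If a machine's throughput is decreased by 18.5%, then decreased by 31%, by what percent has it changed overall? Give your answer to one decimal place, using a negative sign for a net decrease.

-43.8%

An 18.5% decrease multiplies by 0.815.
Then a 31% decrease: 0.815 × 0.69 = 0.56235.
Overall factor 0.56235, i.e. -43.8%.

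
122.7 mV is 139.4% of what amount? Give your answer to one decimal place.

88.0 mV

122.7 mV ÷ 1.394 ≈ 88.0 mV.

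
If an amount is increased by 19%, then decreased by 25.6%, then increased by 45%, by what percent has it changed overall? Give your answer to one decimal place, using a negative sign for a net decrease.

A 19% increase multiplies by 1.19.
Then a 25.6% decrease: 1.19 × 0.744 = 0.88536.
Then a 45% increase: 0.88536 × 1.45 = 1.283772.
Overall factor 1.283772, i.e. 28.4%.

28.4%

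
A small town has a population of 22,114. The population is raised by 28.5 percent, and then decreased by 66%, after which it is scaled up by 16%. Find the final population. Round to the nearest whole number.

11,207

Apply the 28.5% increase: 22,114 × 1.285 = 28416.49.
After the 66% decrease: 28416.49 × 0.34 = 9661.6066.
Apply the 16% increase: 9661.6066 × 1.16 = 11207.463656 ≈ 11,207.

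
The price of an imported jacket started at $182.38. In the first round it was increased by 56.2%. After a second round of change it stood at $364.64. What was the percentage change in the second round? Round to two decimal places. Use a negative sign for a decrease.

After the first round: $182.38 × 1.562 = $284.87756.
Second-round multiplier: $364.64 ÷ $284.87756 ≈ 1.279988.
That is a change of 28.00%.

28.00%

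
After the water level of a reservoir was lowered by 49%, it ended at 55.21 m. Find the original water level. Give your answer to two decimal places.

108.25 m

The overall multiplier applied was 0.51.
So the original water level was 55.21 ÷ 0.51 ≈ 108.25 m.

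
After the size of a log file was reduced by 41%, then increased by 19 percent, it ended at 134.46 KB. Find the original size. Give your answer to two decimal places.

191.51 KB

Undoing the 19% increase: 134.46 ÷ 1.19 ≈ 112.991597.
Undoing the 41% decrease: 112.991597 ÷ 0.59 ≈ 191.51 KB.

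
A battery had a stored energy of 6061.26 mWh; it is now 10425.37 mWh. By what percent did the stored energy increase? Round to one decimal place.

Change: 10425.37 − 6061.26 = 4364.11.
Relative to the original: 4364.11 ÷ 6061.26 ≈ 72.0%.
So the stored energy increased by 72.0%.

72.0%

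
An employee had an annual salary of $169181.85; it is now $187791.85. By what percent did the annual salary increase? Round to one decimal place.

Change: $187791.85 − $169181.85 = $18610.00.
Relative to the original: $18610.00 ÷ $169181.85 ≈ 11.0%.
So the annual salary increased by 11.0%.

11.0%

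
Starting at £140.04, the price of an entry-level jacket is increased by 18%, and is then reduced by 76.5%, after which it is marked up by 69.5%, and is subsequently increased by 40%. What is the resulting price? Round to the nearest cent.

Each change multiplies by a factor: 1.18 × 0.235 × 1.695 × 1.4 = 0.6580329.
£140.04 × 0.6580329 = £92.150927316 ≈ £92.15.

£92.15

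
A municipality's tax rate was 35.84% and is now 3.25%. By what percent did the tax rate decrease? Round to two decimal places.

The change is 3.25 − 35.84 = -32.59 percentage points.
Relative to the original 35.84%, that is -32.59 ÷ 35.84 ≈ -90.93%.
So the tax rate fell by 90.93%.

90.93%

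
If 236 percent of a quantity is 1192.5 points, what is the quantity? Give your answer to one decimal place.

505.3 points

1192.5 points ÷ 2.36 ≈ 505.3 points.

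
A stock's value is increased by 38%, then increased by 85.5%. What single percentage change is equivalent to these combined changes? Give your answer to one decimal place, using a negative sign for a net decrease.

156.0%

The combined multiplier is 1.38 × 1.855 = 2.5599.
That corresponds to an increase of 156.0%.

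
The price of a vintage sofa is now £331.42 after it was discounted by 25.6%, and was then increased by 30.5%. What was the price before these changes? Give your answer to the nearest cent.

£341.35

Undoing the 30.5% increase: £331.42 ÷ 1.305 ≈ £253.961686.
Undoing the 25.6% decrease: £253.961686 ÷ 0.744 ≈ £341.35.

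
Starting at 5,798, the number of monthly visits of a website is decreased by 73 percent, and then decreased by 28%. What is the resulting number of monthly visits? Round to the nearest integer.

Each change multiplies by a factor: 0.27 × 0.72 = 0.1944.
5,798 × 0.1944 = 1127.1312 ≈ 1,127.

1,127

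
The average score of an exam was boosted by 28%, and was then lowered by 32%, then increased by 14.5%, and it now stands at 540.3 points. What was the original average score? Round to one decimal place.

Undoing the 14.5% increase: 540.3 ÷ 1.145 ≈ 471.877729.
Undoing the 32% decrease: 471.877729 ÷ 0.68 ≈ 693.937837.
Undoing the 28% increase: 693.937837 ÷ 1.28 ≈ 542.1 points.

542.1 points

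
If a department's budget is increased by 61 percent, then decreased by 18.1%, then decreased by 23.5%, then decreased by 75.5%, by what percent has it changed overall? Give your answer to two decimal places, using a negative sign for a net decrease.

A 61% increase multiplies by 1.61.
Then an 18.1% decrease: 1.61 × 0.819 = 1.31859.
Then a 23.5% decrease: 1.31859 × 0.765 = 1.00872135.
Then a 75.5% decrease: 1.00872135 × 0.245 = 0.24713673075.
Overall factor 0.24713673075, i.e. -75.29%.

-75.29%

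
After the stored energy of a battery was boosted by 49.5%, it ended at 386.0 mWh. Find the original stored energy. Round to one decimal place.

The overall multiplier applied was 1.495.
So the original stored energy was 386.0 ÷ 1.495 ≈ 258.2 mWh.

258.2 mWh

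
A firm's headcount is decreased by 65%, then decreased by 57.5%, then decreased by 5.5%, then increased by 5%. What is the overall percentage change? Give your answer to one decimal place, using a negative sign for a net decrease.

The combined multiplier is 0.35 × 0.425 × 0.945 × 1.05 = 0.1475971875.
That corresponds to a decrease of 85.2%.

-85.2%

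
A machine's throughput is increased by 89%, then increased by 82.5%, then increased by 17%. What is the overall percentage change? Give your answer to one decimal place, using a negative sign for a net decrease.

303.6%

The combined multiplier is 1.89 × 1.825 × 1.17 = 4.0356225.
That corresponds to an increase of 303.6%.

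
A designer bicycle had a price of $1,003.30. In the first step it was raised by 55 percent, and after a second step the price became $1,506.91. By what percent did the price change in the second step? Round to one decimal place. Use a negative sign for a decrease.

After the first step: $1,003.30 × 1.55 = $1555.115.
Second-step multiplier: $1,506.91 ÷ $1555.115 ≈ 0.969.
That is a change of -3.1%.

-3.1%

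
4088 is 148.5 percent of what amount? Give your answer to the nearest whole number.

2753

4088 ÷ 1.485 ≈ 2753.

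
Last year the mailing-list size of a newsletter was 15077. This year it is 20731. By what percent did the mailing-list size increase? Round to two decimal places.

Change: 20731 − 15077 = 5654.
Relative to the original: 5654 ÷ 15077 ≈ 37.50%.
So the mailing-list size increased by 37.50%.

37.50%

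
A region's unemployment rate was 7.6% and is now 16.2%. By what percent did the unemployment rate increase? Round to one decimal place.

113.2%

The change is 16.2 − 7.6 = 8.6 percentage points.
Relative to the original 7.6%, that is 8.6 ÷ 7.6 ≈ 113.2%.
So the unemployment rate rose by 113.2%.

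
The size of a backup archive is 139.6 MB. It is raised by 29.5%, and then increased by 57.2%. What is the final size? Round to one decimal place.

284.2 MB

Each change multiplies by a factor: 1.295 × 1.572 = 2.03574.
139.6 × 2.03574 = 284.189304 ≈ 284.2.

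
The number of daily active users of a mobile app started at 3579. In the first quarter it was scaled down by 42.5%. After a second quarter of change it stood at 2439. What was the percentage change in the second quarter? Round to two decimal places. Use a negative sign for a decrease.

18.52%

After the first quarter: 3579 × 0.575 = 2057.925.
Second-quarter multiplier: 2439 ÷ 2057.925 ≈ 1.185174.
That is a change of 18.52%.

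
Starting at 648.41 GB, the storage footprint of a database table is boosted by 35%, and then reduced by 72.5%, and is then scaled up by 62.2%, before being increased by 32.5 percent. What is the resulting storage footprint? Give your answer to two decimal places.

517.35 GB

Each change multiplies by a factor: 1.35 × 0.275 × 1.622 × 1.325 = 0.7978719375.
648.41 × 0.7978719375 = 517.348142994375 ≈ 517.35.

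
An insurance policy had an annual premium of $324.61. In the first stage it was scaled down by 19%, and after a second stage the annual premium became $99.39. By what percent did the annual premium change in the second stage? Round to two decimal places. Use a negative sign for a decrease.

-62.20%

After the first stage: $324.61 × 0.81 = $262.9341.
Second-stage multiplier: $99.39 ÷ $262.9341 ≈ 0.378003.
That is a change of -62.20%.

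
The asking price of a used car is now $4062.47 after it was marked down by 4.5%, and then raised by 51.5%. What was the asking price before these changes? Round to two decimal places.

$2807.85

The overall multiplier applied was 0.955 × 1.515 = 1.446825.
So the original asking price was $4062.47 ÷ 1.446825 ≈ $2807.85.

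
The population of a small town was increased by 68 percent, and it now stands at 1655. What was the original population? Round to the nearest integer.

The overall multiplier applied was 1.68.
So the original population was 1655 ÷ 1.68 ≈ 985.

985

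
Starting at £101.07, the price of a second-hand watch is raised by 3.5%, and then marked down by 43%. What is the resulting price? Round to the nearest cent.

£59.63

Each change multiplies by a factor: 1.035 × 0.57 = 0.58995.
£101.07 × 0.58995 = £59.6262465 ≈ £59.63.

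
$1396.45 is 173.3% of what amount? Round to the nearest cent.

$805.80

$1396.45 ÷ 1.733 ≈ $805.80.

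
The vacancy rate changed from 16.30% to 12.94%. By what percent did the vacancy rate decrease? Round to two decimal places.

20.61%

The change is 12.94 − 16.30 = -3.36 percentage points.
Relative to the original 16.30%, that is -3.36 ÷ 16.30 ≈ -20.61%.
So the vacancy rate fell by 20.61%.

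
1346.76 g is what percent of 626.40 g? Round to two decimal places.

1346.76 g ÷ 626.40 g = 215.00%.

215.00%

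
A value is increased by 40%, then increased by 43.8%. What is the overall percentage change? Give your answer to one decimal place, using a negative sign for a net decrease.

The combined multiplier is 1.4 × 1.438 = 2.0132.
That corresponds to an increase of 101.3%.

101.3%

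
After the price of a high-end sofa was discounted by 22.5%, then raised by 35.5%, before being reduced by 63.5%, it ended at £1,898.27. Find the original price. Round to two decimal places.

£4,952.50

Undoing the 63.5% decrease: £1,898.27 ÷ 0.365 ≈ £5200.739726.
Undoing the 35.5% increase: £5200.739726 ÷ 1.355 ≈ £3838.1843.
Undoing the 22.5% decrease: £3838.1843 ÷ 0.775 ≈ £4,952.50.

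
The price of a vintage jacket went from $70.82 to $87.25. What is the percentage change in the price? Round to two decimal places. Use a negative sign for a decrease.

Change: $87.25 − $70.82 = $16.43.
Relative to the original: $16.43 ÷ $70.82 ≈ 23.20%.

23.20%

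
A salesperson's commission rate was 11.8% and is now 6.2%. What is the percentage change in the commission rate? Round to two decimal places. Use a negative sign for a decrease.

The change is 6.2 − 11.8 = -5.6 percentage points.
Relative to the original 11.8%, that is -5.6 ÷ 11.8 ≈ -47.46%.

-47.46%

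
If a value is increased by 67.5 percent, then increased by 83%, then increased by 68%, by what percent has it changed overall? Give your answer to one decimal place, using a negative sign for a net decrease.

The combined multiplier is 1.675 × 1.83 × 1.68 = 5.14962.
That corresponds to an increase of 415.0%.

415.0%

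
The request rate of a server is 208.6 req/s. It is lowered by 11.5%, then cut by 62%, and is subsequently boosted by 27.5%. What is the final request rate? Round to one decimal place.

Each change multiplies by a factor: 0.885 × 0.38 × 1.275 = 0.4287825.
208.6 × 0.4287825 = 89.4440295 ≈ 89.4.

89.4 req/s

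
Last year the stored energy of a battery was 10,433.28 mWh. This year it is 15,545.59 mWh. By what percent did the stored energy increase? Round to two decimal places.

Change: 15,545.59 − 10,433.28 = 5,112.31.
Relative to the original: 5,112.31 ÷ 10,433.28 ≈ 49.00%.
So the stored energy increased by 49.00%.

49.00%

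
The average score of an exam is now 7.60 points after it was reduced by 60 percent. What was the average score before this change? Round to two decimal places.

The overall multiplier applied was 0.4.
So the original average score was 7.60 ÷ 0.4 = 19.00 points.

19.00 points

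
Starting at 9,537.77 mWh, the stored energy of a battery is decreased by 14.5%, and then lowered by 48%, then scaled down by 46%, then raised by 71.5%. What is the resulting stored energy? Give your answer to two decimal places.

3,927.12 mWh

Each change multiplies by a factor: 0.855 × 0.52 × 0.54 × 1.715 = 0.41174406.
9,537.77 × 0.41174406 = 3927.1201431462 ≈ 3,927.12.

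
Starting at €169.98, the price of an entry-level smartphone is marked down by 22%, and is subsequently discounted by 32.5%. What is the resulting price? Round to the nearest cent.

€89.49

22% decrease: €169.98 × 0.78 = €132.5844.
32.5% decrease: €132.5844 × 0.675 = €89.49447 ≈ €89.49.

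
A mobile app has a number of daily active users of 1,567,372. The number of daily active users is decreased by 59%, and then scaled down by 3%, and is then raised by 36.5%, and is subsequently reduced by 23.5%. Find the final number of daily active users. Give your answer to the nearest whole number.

650,911

Apply the 59% decrease: 1,567,372 × 0.41 = 642622.52.
Apply the 3% decrease: 642622.52 × 0.97 = 623343.8444.
36.5% increase: 623343.8444 × 1.365 = 850864.347606.
Apply the 23.5% decrease: 850864.347606 × 0.765 = 650911.22591859 ≈ 650,911.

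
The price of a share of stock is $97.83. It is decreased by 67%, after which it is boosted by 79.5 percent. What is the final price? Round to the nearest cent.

Each change multiplies by a factor: 0.33 × 1.795 = 0.59235.
$97.83 × 0.59235 = $57.9496005 ≈ $57.95.

$57.95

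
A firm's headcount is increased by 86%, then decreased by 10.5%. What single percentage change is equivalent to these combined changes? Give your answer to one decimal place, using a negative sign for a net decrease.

66.5%

An 86% increase multiplies by 1.86.
Then a 10.5% decrease: 1.86 × 0.895 = 1.6647.
Overall factor 1.6647, i.e. 66.5%.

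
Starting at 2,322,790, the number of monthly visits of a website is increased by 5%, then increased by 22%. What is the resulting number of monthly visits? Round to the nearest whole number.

2,975,494

Each change multiplies by a factor: 1.05 × 1.22 = 1.281.
2,322,790 × 1.281 = 2975493.99 ≈ 2,975,494.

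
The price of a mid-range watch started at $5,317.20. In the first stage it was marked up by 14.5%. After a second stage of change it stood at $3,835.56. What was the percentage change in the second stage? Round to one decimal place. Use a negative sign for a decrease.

-37.0%

After the first stage: $5,317.20 × 1.145 = $6088.194.
Second-stage multiplier: $3,835.56 ÷ $6088.194 ≈ 0.63.
That is a change of -37.0%.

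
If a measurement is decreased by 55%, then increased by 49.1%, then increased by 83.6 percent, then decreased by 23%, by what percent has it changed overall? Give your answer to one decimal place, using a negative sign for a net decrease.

A 55% decrease multiplies by 0.45.
Then a 49.1% increase: 0.45 × 1.491 = 0.67095.
Then an 83.6% increase: 0.67095 × 1.836 = 1.2318642.
Then a 23% decrease: 1.2318642 × 0.77 = 0.948535434.
Overall factor 0.948535434, i.e. -5.1%.

-5.1%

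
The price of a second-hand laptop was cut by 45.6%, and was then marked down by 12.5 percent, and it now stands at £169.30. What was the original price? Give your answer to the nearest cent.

The overall multiplier applied was 0.544 × 0.875 = 0.476.
So the original price was £169.30 ÷ 0.476 ≈ £355.67.

£355.67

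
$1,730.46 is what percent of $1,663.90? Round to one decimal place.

104.0%

$1,730.46 ÷ $1,663.90 ≈ 104.0%.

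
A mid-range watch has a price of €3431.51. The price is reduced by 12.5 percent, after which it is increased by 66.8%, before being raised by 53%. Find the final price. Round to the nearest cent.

€7662.68

After the 12.5% decrease: €3431.51 × 0.875 = €3002.57125.
66.8% increase: €3002.57125 × 1.668 = €5008.288845.
Apply the 53% increase: €5008.288845 × 1.53 = €7662.68193285 ≈ €7662.68.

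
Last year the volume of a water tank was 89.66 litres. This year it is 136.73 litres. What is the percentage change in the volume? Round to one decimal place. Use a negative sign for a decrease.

Change: 136.73 − 89.66 = 47.07.
Relative to the original: 47.07 ÷ 89.66 ≈ 52.5%.

52.5%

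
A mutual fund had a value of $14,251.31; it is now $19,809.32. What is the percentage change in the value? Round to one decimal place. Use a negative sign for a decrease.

Change: $19,809.32 − $14,251.31 = $5,558.01.
Relative to the original: $5,558.01 ÷ $14,251.31 ≈ 39.0%.

39.0%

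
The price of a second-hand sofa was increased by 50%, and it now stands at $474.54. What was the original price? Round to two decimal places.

The overall multiplier applied was 1.5.
So the original price was $474.54 ÷ 1.5 = $316.36.

$316.36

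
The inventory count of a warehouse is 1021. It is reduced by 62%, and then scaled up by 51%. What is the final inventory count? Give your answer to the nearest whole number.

586

Each change multiplies by a factor: 0.38 × 1.51 = 0.5738.
1021 × 0.5738 = 585.8498 ≈ 586.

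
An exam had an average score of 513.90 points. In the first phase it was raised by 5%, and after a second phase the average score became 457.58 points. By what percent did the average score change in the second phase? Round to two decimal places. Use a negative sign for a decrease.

After the first phase: 513.90 × 1.05 = 539.595.
Second-phase multiplier: 457.58 ÷ 539.595 ≈ 0.848006.
That is a change of -15.20%.

-15.20%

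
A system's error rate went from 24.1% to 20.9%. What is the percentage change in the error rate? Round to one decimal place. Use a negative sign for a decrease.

-13.3%

The change is 20.9 − 24.1 = -3.2 percentage points.
Relative to the original 24.1%, that is -3.2 ÷ 24.1 ≈ -13.3%.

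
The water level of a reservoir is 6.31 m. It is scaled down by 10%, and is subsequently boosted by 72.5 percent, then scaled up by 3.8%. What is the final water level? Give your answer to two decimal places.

After the 10% decrease: 6.31 × 0.9 = 5.679.
72.5% increase: 5.679 × 1.725 = 9.796275.
3.8% increase: 9.796275 × 1.038 = 10.16853345 ≈ 10.17.

10.17 m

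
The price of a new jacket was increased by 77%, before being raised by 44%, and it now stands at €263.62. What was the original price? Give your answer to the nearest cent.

Undoing the 44% increase: €263.62 ÷ 1.44 ≈ €183.069444.
Undoing the 77% increase: €183.069444 ÷ 1.77 ≈ €103.43.

€103.43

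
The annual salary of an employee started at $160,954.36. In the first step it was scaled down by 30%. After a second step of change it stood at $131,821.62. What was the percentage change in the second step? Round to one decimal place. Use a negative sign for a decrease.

17.0%

After the first step: $160,954.36 × 0.7 = $112668.052.
Second-step multiplier: $131,821.62 ÷ $112668.052 ≈ 1.17.
That is a change of 17.0%.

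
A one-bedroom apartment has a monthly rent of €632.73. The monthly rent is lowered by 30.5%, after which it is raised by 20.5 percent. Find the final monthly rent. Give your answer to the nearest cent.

Each change multiplies by a factor: 0.695 × 1.205 = 0.837475.
€632.73 × 0.837475 = €529.89555675 ≈ €529.90.

€529.90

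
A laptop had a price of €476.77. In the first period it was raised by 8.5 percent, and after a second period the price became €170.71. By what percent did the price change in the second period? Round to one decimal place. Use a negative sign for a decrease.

After the first period: €476.77 × 1.085 = €517.29545.
Second-period multiplier: €170.71 ÷ €517.29545 ≈ 0.33.
That is a change of -67.0%.

-67.0%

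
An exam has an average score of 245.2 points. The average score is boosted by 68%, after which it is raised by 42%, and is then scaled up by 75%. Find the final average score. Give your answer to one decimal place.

1023.7 points

68% increase: 245.2 × 1.68 = 411.936.
After the 42% increase: 411.936 × 1.42 = 584.94912.
75% increase: 584.94912 × 1.75 = 1023.66096 ≈ 1023.7.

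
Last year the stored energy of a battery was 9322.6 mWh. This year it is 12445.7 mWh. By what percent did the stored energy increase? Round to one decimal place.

Change: 12445.7 − 9322.6 = 3123.1.
Relative to the original: 3123.1 ÷ 9322.6 ≈ 33.5%.
So the stored energy increased by 33.5%.

33.5%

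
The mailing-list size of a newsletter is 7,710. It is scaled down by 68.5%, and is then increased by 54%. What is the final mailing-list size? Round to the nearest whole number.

68.5% decrease: 7,710 × 0.315 = 2428.65.
After the 54% increase: 2428.65 × 1.54 = 3740.121 ≈ 3,740.

3,740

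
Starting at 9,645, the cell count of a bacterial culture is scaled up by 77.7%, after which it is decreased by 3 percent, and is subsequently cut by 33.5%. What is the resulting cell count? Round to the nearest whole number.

11,056

Each change multiplies by a factor: 1.777 × 0.97 × 0.665 = 1.14625385.
9,645 × 1.14625385 = 11055.61838325 ≈ 11,056.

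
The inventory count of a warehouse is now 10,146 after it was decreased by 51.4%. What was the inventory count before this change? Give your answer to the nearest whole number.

The overall multiplier applied was 0.486.
So the original inventory count was 10,146 ÷ 0.486 ≈ 20,877.

20,877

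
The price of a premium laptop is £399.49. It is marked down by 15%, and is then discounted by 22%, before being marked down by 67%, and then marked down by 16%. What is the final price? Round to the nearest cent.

After the 15% decrease: £399.49 × 0.85 = £339.5665.
22% decrease: £339.5665 × 0.78 = £264.86187.
Apply the 67% decrease: £264.86187 × 0.33 = £87.4044171.
After the 16% decrease: £87.4044171 × 0.84 = £73.419710364 ≈ £73.42.

£73.42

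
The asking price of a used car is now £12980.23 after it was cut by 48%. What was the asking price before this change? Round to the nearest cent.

£24961.98

The overall multiplier applied was 0.52.
So the original asking price was £12980.23 ÷ 0.52 ≈ £24961.98.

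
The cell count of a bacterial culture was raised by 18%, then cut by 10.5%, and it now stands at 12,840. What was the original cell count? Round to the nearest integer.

12,158

The overall multiplier applied was 1.18 × 0.895 = 1.0561.
So the original cell count was 12,840 ÷ 1.0561 ≈ 12,158.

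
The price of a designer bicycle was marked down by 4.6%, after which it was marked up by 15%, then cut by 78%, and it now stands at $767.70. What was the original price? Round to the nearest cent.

The overall multiplier applied was 0.954 × 1.15 × 0.22 = 0.241362.
So the original price was $767.70 ÷ 0.241362 ≈ $3180.70.

$3180.70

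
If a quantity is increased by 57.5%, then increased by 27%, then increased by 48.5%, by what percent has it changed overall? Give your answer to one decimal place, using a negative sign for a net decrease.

197.0%

A 57.5% increase multiplies by 1.575.
Then a 27% increase: 1.575 × 1.27 = 2.00025.
Then a 48.5% increase: 2.00025 × 1.485 = 2.97037125.
Overall factor 2.97037125, i.e. 197.0%.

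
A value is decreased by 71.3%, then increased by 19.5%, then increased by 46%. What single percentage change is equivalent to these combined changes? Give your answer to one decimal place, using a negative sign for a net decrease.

-49.9%

The combined multiplier is 0.287 × 1.195 × 1.46 = 0.5007289.
That corresponds to a decrease of 49.9%.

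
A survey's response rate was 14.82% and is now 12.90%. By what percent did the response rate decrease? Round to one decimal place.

13.0%

The change is 12.90 − 14.82 = -1.92 percentage points.
Relative to the original 14.82%, that is -1.92 ÷ 14.82 ≈ -13.0%.
So the response rate fell by 13.0%.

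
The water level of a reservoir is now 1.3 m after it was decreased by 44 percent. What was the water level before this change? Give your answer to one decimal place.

The overall multiplier applied was 0.56.
So the original water level was 1.3 ÷ 0.56 ≈ 2.3 m.

2.3 m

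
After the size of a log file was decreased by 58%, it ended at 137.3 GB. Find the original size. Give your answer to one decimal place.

326.9 GB

The overall multiplier applied was 0.42.
So the original size was 137.3 ÷ 0.42 ≈ 326.9 GB.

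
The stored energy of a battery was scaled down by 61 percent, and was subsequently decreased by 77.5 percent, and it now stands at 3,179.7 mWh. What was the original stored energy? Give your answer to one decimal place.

The overall multiplier applied was 0.39 × 0.225 = 0.08775.
So the original stored energy was 3,179.7 ÷ 0.08775 ≈ 36,235.9 mWh.

36,235.9 mWh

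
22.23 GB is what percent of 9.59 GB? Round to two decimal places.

231.80%

22.23 GB ÷ 9.59 GB ≈ 231.80%.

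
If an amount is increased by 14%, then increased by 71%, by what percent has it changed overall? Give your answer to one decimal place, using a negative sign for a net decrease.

The combined multiplier is 1.14 × 1.71 = 1.9494.
That corresponds to an increase of 94.9%.

94.9%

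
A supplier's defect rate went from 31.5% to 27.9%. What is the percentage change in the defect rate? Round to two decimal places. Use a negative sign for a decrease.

-11.43%

The change is 27.9 − 31.5 = -3.6 percentage points.
Relative to the original 31.5%, that is -3.6 ÷ 31.5 ≈ -11.43%.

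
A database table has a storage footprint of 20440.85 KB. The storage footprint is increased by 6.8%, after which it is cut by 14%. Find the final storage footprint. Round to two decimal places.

18774.51 KB

Each change multiplies by a factor: 1.068 × 0.86 = 0.91848.
20440.85 × 0.91848 = 18774.511908 ≈ 18774.51.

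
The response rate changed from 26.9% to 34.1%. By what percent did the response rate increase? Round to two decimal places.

26.77%

The change is 34.1 − 26.9 = 7.2 percentage points.
Relative to the original 26.9%, that is 7.2 ÷ 26.9 ≈ 26.77%.
So the response rate rose by 26.77%.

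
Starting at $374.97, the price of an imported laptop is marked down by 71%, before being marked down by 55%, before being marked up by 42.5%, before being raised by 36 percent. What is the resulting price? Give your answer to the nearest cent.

$94.83

71% decrease: $374.97 × 0.29 = $108.7413.
After the 55% decrease: $108.7413 × 0.45 = $48.933585.
Apply the 42.5% increase: $48.933585 × 1.425 = $69.730358625.
36% increase: $69.730358625 × 1.36 = $94.83328773 ≈ $94.83.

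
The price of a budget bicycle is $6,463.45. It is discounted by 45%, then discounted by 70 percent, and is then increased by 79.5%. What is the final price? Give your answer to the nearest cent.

After the 45% decrease: $6,463.45 × 0.55 = $3554.8975.
Apply the 70% decrease: $3554.8975 × 0.3 = $1066.46925.
79.5% increase: $1066.46925 × 1.795 = $1914.31230375 ≈ $1,914.31.

$1,914.31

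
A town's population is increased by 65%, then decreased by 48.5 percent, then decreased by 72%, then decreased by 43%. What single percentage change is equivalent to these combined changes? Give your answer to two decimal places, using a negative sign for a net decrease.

The combined multiplier is 1.65 × 0.515 × 0.28 × 0.57 = 0.1356201.
That corresponds to a decrease of 86.44%.

-86.44%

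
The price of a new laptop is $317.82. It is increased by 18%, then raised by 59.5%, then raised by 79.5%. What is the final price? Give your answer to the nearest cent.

Each change multiplies by a factor: 1.18 × 1.595 × 1.795 = 3.3783695.
$317.82 × 3.3783695 = $1073.71339449 ≈ $1073.71.

$1073.71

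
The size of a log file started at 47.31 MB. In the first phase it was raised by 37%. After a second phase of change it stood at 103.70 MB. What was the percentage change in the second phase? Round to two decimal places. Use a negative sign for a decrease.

After the first phase: 47.31 × 1.37 = 64.8147.
Second-phase multiplier: 103.70 ÷ 64.8147 ≈ 1.599946.
That is a change of 59.99%.

59.99%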